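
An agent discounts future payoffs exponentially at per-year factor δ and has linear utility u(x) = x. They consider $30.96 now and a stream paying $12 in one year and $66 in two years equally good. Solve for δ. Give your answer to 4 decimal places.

Present value of the stream is 12·δ + 66·δ². Indifference gives 12δ + 66δ² = 30.96.
So 66δ² + 12δ − 30.96 = 0.
By the quadratic formula (taking the positive root), δ = (−12 + √8317.44) / 132 ≈ 0.6000.

δ ≈ 0.6000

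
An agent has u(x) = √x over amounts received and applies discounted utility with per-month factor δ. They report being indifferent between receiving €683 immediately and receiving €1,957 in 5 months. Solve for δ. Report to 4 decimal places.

Equating discounted utilities: u(683) = δ^5·u(1957) ⇒ δ^5 = u(683)/u(1957).
Since u(x) = √x, δ^5 = √(683/1957) = 0.59077.
Hence δ = (0.59077)^(1/5) = 0.900084.

δ ≈ 0.9001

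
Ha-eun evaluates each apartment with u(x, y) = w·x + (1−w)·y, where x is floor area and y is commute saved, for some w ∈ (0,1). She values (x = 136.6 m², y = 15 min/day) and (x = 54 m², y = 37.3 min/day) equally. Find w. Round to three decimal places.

Indifference: w·136.6 + (1−w)·15 = w·54 + (1−w)·37.3.
Rearranging, 82.6·w − 22.3·(1−w) = 0.
The marginal rate of substitution is 22.3/82.6, so w = 22.3/(82.6+22.3) = 0.213.

w = 0.213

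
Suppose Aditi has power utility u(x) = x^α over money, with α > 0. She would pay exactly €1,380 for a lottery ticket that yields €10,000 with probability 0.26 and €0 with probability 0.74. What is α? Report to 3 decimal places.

α ≈ 0.680

Since u(0) = 0, the lottery's EU is 0.26·10000^α.
Setting u(1380) equal to that: 1380^α = 0.26·10000^α ⇒ (1380/10000)^α = 0.26.
Take logs: α = ln 0.26 / ln(1380/10000) ≈ 0.68017.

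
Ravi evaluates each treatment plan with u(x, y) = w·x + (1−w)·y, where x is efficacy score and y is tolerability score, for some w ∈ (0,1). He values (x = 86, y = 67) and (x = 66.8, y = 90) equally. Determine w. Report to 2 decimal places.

w = 0.55

Equating utilities: w·86 + (1−w)·67 = w·66.8 + (1−w)·90.
Rearranging, 19.2·w − 23·(1−w) = 0.
The marginal rate of substitution is 23/19.2, so w = 23/(19.2+23) = 0.55.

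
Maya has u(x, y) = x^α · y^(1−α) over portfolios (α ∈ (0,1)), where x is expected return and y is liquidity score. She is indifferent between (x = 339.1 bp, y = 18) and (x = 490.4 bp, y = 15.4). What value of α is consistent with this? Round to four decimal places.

Indifference: 339.1^α · 18^(1−α) = 490.4^α · 15.4^(1−α).
Rearrange to (339.1/490.4)^α = (15.4/18)^(1−α) and take logs: α·-0.3689263 = (1−α)·-0.1560042.
Thus α·(-0.5249305) = -0.1560042, so α = -0.1560042/-0.5249305 ≈ 0.2972.

α ≈ 0.2972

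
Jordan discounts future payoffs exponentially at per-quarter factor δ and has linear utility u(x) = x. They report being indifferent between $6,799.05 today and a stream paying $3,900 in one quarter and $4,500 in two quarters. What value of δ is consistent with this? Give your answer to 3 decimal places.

δ ≈ 0.870

Present value of the stream is 3900·δ + 4500·δ². Indifference gives 3900δ + 4500δ² = 6799.05.
So 4500δ² + 3900δ − 6799.05 = 0.
The positive root is δ = [−3900 + √(3900² + 4·4500·6799.05)] / (2·4500) = (−3900 + 11730.000)/9000 ≈ 0.870.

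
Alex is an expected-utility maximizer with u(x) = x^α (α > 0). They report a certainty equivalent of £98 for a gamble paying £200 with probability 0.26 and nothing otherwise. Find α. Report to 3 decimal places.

α ≈ 1.888

The lottery's expected utility is 0.26·u(200) + 0.74·u(0) = 0.26·200^α (since u(0) = 0 for α > 0).
Equating: 98^α = 0.26·200^α, i.e. 0.4900^α = 0.26.
Taking logs: α·ln(98/200) = ln(0.26), so α = -1.347074 / -0.713350 ≈ 1.888.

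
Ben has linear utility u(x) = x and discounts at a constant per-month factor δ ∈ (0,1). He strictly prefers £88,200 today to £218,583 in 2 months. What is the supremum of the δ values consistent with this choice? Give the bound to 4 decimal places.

δ < 0.6352

Under u(x) = x this choice says 88200 > δ^2·218583.
Dividing by 218583: δ^2 < 0.40351. Both sides are positive, so the square root keeps the direction.
δ < 0.40351^(1/2) = 0.6352.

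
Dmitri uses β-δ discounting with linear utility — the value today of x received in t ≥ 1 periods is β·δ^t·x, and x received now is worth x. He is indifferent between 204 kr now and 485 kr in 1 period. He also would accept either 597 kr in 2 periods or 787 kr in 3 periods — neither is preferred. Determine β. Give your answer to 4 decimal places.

From the later pair, β·δ^2·597 = β·δ^3·787; dividing through, δ = 597/787 = 0.75858.
Substituting δ into 204 = β·δ·485: β = 204/(367.910) ≈ 0.5545.

β ≈ 0.5545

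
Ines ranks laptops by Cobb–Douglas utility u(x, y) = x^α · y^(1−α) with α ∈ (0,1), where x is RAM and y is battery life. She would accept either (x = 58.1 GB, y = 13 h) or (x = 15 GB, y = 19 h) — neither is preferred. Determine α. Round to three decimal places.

Set the two utilities equal: 58.1^α·13^(1−α) = 15^α·19^(1−α).
(58.1/15)^α = (19/13)^(1−α); take logs: α·ln(58.1/15) = (1−α)·ln(19/13), i.e. α·1.354115 = (1−α)·0.379490.
Thus α·(1.733605) = 0.379490, so α = 0.379490/1.733605 ≈ 0.219.

α ≈ 0.219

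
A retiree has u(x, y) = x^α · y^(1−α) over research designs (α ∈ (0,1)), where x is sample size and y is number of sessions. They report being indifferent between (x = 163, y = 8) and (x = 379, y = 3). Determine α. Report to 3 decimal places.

α ≈ 0.538

The Cobb–Douglas utilities coincide, so 163^α·8^(1−α) = 379^α·3^(1−α).
Rearrange to (163/379)^α = (3/8)^(1−α) and take logs: α·-0.843786 = (1−α)·-0.980829.
With A = -0.843786 and B = -0.980829: α·A = (1−α)·B, so α = B/(A+B) = -0.980829/-1.824615 ≈ 0.538.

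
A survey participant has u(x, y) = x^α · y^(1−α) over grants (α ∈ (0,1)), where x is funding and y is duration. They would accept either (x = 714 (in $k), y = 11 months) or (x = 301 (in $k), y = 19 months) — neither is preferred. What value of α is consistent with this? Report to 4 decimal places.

α ≈ 0.3875

Set the two utilities equal: 714^α·11^(1−α) = 301^α·19^(1−α).
Taking logs: α·ln 714 + (1−α)·ln 11 = α·ln 301 + (1−α)·ln 19, i.e. α·0.8637727 = (1−α)·0.5465437.
Thus α·(1.4103164) = 0.5465437, so α = 0.5465437/1.4103164 ≈ 0.3875.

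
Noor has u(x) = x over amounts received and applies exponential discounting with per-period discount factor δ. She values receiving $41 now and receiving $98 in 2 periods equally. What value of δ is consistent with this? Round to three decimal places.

Indifference means u(41) = δ^2 · u(98), so δ^2 = u(41)/u(98).
With u(x) = x: δ^2 = 41/98 = 0.41837.
Hence δ = (0.41837)^(1/2) = 0.64681.

δ ≈ 0.647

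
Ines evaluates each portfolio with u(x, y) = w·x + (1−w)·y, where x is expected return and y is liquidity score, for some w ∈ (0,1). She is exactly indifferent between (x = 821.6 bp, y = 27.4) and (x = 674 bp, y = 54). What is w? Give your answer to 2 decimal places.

w = 0.15

Equating utilities: w·821.6 + (1−w)·27.4 = w·674 + (1−w)·54.
w·(821.6−674) = (1−w)·(54−27.4), i.e. w·147.6 = (1−w)·26.6.
Hence w = 26.6/(147.6+26.6) = 26.6/174.2 = 0.15.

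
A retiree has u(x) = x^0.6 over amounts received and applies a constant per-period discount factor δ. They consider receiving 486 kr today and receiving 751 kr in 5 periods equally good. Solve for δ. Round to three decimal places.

δ ≈ 0.949

Equating discounted utilities: u(486) = δ^5·u(751) ⇒ δ^5 = u(486)/u(751).
Since u(x) = x^0.6, δ^5 = (486/751)^0.6 = 0.64714^0.6 = 0.77019.
So δ = 0.77019^(1/5) ≈ 0.949.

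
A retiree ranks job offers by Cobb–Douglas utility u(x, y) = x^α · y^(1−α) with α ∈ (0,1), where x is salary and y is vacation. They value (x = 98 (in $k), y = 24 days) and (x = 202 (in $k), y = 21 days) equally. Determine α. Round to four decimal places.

The Cobb–Douglas utilities coincide, so 98^α·24^(1−α) = 202^α·21^(1−α).
(98/202)^α = (21/24)^(1−α); take logs: α·ln(98/202) = (1−α)·ln(21/24), i.e. α·-0.7233002 = (1−α)·-0.1335314.
So α/(1−α) = (-0.1335314)/(-0.7233002) = 0.1846141, and α = 0.1846141/1.1846141 ≈ 0.1558.

α ≈ 0.1558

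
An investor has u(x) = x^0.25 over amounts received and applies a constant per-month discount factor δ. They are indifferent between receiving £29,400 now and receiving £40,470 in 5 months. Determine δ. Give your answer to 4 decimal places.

δ ≈ 0.9841

Indifference means u(29400) = δ^5 · u(40470), so δ^5 = u(29400)/u(40470).
With u(x) = x^0.25: δ^5 = 29400^0.25/40470^0.25 = (29400/40470)^0.25 = 0.92322.
Taking the 5th root: δ = 0.92322^(1/5) ≈ 0.9841.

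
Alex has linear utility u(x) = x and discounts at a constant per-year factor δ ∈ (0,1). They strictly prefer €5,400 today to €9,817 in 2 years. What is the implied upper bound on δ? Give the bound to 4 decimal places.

The preference means 5400 > δ^2·9817.
Dividing by 9817: δ^2 < 0.55007. Both sides are positive, so the square root keeps the direction.
δ < 0.55007^(1/2) = 0.7417.

δ < 0.7417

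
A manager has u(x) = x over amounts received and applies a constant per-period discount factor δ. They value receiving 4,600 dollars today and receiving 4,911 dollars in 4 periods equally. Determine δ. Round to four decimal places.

The payoff in 4 periods is discounted by δ^4, so u(4600) = δ^4·u(4911) and δ^4 = u(4600)/u(4911).
With u(x) = x: δ^4 = 4600/4911 = 0.93667.
Hence δ = (0.93667)^(1/4) = 0.983778.

δ ≈ 0.9838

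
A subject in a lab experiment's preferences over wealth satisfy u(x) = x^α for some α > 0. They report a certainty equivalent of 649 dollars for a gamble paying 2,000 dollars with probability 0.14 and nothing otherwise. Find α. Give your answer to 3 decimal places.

The lottery's expected utility is 0.14·u(2000) + 0.86·u(0) = 0.14·2000^α (since u(0) = 0 for α > 0).
Setting u(649) equal to that: 649^α = 0.14·2000^α ⇒ (649/2000)^α = 0.14.
Taking logs: α·ln(649/2000) = ln(0.14), so α = -1.966113 / -1.125470 ≈ 1.747.

α ≈ 1.747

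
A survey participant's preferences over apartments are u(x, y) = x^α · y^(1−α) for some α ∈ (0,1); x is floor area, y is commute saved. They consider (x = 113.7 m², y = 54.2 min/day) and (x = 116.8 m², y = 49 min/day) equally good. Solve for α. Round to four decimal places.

α ≈ 0.7895

The Cobb–Douglas utilities coincide, so 113.7^α·54.2^(1−α) = 116.8^α·49^(1−α).
(113.7/116.8)^α = (49/54.2)^(1−α); take logs: α·ln(113.7/116.8) = (1−α)·ln(49/54.2), i.e. α·-0.0268997 = (1−α)·-0.1008606.
Thus α·(-0.1277603) = -0.1008606, so α = -0.1008606/-0.1277603 ≈ 0.7895.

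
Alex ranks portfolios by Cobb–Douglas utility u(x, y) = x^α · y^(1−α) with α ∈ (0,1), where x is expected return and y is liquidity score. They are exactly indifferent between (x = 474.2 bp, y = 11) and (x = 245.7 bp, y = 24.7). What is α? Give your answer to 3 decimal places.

Set the two utilities equal: 474.2^α·11^(1−α) = 245.7^α·24.7^(1−α).
Taking logs: α·ln 474.2 + (1−α)·ln 11 = α·ln 245.7 + (1−α)·ln 24.7, i.e. α·0.657518 = (1−α)·0.808908.
So α/(1−α) = (0.808908)/(0.657518) = 1.230245, and α = 1.230245/2.230245 ≈ 0.552.

α ≈ 0.552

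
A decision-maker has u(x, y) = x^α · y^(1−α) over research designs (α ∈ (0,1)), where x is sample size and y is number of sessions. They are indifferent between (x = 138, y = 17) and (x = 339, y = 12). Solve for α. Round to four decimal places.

Indifference: 138^α · 17^(1−α) = 339^α · 12^(1−α).
Taking logs: α·ln 138 + (1−α)·ln 17 = α·ln 339 + (1−α)·ln 12, i.e. α·-0.8987464 = (1−α)·-0.3483067.
With A = -0.8987464 and B = -0.3483067: α·A = (1−α)·B, so α = B/(A+B) = -0.3483067/-1.2470531 ≈ 0.2793.

α ≈ 0.2793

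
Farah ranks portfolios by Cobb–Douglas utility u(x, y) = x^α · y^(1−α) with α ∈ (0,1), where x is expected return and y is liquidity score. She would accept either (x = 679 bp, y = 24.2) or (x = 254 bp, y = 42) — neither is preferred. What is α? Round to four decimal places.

Indifference: 679^α · 24.2^(1−α) = 254^α · 42^(1−α).
(679/254)^α = (42/24.2)^(1−α); take logs: α·ln(679/254) = (1−α)·ln(42/24.2), i.e. α·0.9832869 = (1−α)·0.5513170.
Thus α·(1.5346039) = 0.5513170, so α = 0.5513170/1.5346039 ≈ 0.3593.

α ≈ 0.3593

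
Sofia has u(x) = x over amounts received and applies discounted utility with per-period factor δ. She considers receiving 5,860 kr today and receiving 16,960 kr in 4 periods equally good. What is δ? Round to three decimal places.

Indifference means u(5860) = δ^4 · u(16960), so δ^4 = u(5860)/u(16960).
With u(x) = x: δ^4 = 5860/16960 = 0.34552.
Hence δ = (0.34552)^(1/4) = 0.76669.

δ ≈ 0.767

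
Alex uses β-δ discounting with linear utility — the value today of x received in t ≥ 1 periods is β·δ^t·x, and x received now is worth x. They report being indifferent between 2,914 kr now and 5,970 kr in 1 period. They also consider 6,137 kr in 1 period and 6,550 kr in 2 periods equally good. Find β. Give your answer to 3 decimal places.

The second indifference involves only future payoffs, so β cancels: β·δ^1·6137 = β·δ^2·6550, giving δ = 6137/6550 = 0.93695.
Substituting δ into 2914 = β·δ·5970: β = 2914/(5593.571) ≈ 0.521.

β ≈ 0.521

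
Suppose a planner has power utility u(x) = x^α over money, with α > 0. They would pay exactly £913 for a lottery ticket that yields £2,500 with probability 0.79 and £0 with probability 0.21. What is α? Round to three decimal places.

Since u(0) = 0, the lottery's EU is 0.79·2500^α.
Indifference: 913^α = 0.79·2500^α, so (913/2500)^α = 0.79.
Take logs: α = ln 0.79 / ln(913/2500) ≈ 0.23401.

α ≈ 0.234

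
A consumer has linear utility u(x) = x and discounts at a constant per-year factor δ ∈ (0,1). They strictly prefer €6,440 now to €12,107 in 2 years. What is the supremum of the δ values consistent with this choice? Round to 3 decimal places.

Under u(x) = x this choice says 6440 > δ^2·12107.
Dividing by 12107: δ^2 < 0.53192. Both sides are positive, so the square root keeps the direction.
δ < 0.53192^(1/2) = 0.729.

δ < 0.729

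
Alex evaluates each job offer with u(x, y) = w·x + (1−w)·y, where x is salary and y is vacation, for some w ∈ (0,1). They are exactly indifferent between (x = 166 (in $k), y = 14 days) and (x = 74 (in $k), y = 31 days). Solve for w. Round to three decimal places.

u(166,14) = u(74,31) means w·166 + (1−w)·14 = w·74 + (1−w)·31.
Collecting terms: w·92 = (1−w)·17.
Hence w = 17/(92+17) = 17/109 = 0.156.

w = 0.156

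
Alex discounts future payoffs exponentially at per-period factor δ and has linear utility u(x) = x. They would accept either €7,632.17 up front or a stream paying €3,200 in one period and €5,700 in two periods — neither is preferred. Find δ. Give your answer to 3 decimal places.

The stream is worth 3200δ + 5700δ² today, so 3200δ + 5700δ² = 7632.17.
Rearranged: 5700δ² + 3200δ − 7632.17 = 0.
δ = (−3200 + √(3200² + 4·5700·7632.17)) / (2·5700) = (−3200 + √184253476.00) / 11400 ≈ 0.910.

δ ≈ 0.910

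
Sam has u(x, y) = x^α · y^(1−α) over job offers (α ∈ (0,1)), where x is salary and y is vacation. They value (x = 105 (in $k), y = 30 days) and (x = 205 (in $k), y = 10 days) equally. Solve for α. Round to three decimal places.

The Cobb–Douglas utilities coincide, so 105^α·30^(1−α) = 205^α·10^(1−α).
Rearrange to (105/205)^α = (10/30)^(1−α) and take logs: α·-0.669050 = (1−α)·-1.098612.
So α/(1−α) = (-1.098612)/(-0.669050) = 1.642048, and α = 1.642048/2.642048 ≈ 0.622.

α ≈ 0.622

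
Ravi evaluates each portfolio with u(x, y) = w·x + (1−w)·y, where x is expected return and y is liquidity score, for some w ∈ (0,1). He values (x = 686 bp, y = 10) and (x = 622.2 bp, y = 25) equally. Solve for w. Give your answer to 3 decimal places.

w = 0.190

Indifference: w·686 + (1−w)·10 = w·622.2 + (1−w)·25.
Collecting terms: w·63.8 = (1−w)·15.
Hence w = 15/(63.8+15) = 15/78.8 = 0.190.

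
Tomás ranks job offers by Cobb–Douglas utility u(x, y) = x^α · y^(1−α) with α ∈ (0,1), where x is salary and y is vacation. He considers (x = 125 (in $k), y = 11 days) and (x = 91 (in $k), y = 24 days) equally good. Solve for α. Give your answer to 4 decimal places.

α ≈ 0.7108

Set the two utilities equal: 125^α·11^(1−α) = 91^α·24^(1−α).
(125/91)^α = (24/11)^(1−α); take logs: α·ln(125/91) = (1−α)·ln(24/11), i.e. α·0.3174542 = (1−α)·0.7801586.
With A = 0.3174542 and B = 0.7801586: α·A = (1−α)·B, so α = B/(A+B) = 0.7801586/1.0976128 ≈ 0.7108.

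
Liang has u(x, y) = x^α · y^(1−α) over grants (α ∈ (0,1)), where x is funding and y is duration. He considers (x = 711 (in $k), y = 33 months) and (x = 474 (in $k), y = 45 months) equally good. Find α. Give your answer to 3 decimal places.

Indifference: 711^α · 33^(1−α) = 474^α · 45^(1−α).
(711/474)^α = (45/33)^(1−α); take logs: α·ln(711/474) = (1−α)·ln(45/33), i.e. α·0.405465 = (1−α)·0.310155.
With A = 0.405465 and B = 0.310155: α·A = (1−α)·B, so α = B/(A+B) = 0.310155/0.715620 ≈ 0.433.

α ≈ 0.433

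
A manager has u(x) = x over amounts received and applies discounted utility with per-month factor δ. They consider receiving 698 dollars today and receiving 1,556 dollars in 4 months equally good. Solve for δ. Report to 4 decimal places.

The payoff in 4 months is discounted by δ^4, so u(698) = δ^4·u(1556) and δ^4 = u(698)/u(1556).
With u(x) = x: δ^4 = 698/1556 = 0.44859.
Taking the 4th root: δ = 0.44859^(1/4) ≈ 0.8184.

δ ≈ 0.8184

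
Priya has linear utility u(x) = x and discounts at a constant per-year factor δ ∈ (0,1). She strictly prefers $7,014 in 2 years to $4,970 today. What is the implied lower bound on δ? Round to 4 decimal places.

δ > 0.8418

Under u(x) = x this choice says 4970 < δ^2·7014.
So δ^2 > 4970/7014 = 0.70858; taking the square root of both positive sides preserves the inequality.
δ > 0.70858^(1/2) = 0.8418.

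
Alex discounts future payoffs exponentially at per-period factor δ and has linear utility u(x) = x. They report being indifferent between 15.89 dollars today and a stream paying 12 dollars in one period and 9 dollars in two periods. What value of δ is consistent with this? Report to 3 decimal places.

Equating present values: 15.89 = 12δ + 9δ².
So 9δ² + 12δ − 15.89 = 0.
The positive root is δ = [−12 + √(12² + 4·9·15.89)] / (2·9) = (−12 + 26.759)/18 ≈ 0.820.

δ ≈ 0.820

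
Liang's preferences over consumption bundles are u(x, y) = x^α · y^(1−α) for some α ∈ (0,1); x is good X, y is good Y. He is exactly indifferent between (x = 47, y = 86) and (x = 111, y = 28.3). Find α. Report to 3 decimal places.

α ≈ 0.564

Indifference: 47^α · 86^(1−α) = 111^α · 28.3^(1−α).
Rearrange to (47/111)^α = (28.3/86)^(1−α) and take logs: α·-0.859383 = (1−α)·-1.111485.
Thus α·(-1.970868) = -1.111485, so α = -1.111485/-1.970868 ≈ 0.564.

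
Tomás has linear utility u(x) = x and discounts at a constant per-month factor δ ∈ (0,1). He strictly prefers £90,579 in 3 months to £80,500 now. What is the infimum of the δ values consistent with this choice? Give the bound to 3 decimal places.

δ > 0.961

Under u(x) = x this choice says 80500 < δ^3·90579.
Dividing by 90579: δ^3 > 0.88873. Both sides are positive, so the cube root keeps the direction.
δ > 0.88873^(1/3) = 0.961.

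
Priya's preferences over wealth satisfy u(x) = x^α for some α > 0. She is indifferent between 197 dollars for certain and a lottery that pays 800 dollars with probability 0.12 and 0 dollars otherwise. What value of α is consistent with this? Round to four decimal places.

EU(lottery) = 0.12·800^α + 0.88·0 = 0.12·800^α.
Equating: 197^α = 0.12·800^α, i.e. 0.2462^α = 0.12.
Take logs: α = ln 0.12 / ln(197/800) ≈ 1.512952.

α ≈ 1.5130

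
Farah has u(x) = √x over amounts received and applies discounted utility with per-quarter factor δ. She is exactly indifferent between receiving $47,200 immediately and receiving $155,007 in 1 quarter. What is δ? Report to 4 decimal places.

The payoff in 1 quarter is discounted by δ, so u(47200) = δ·u(155007) and δ = u(47200)/u(155007).
Since u(x) = √x, δ = √(47200/155007) = 0.55182.

δ ≈ 0.5518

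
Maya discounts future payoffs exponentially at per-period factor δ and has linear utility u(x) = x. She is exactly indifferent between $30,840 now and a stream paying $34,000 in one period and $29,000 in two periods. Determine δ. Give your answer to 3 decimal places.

Equating present values: 30840 = 34000δ + 29000δ².
So 29000δ² + 34000δ − 30840 = 0.
By the quadratic formula (taking the positive root), δ = (−34000 + √4733440000.00) / 58000 ≈ 0.600.

δ ≈ 0.600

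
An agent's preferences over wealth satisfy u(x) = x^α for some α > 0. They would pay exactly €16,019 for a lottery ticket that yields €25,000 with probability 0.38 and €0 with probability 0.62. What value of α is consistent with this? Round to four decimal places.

Since u(0) = 0, the lottery's EU is 0.38·25000^α.
Indifference: 16019^α = 0.38·25000^α, so (16019/25000)^α = 0.38.
α = ln(0.38) / ln(16019/25000) = -0.9675840/-0.4451003 ≈ 2.1739.

α ≈ 2.1739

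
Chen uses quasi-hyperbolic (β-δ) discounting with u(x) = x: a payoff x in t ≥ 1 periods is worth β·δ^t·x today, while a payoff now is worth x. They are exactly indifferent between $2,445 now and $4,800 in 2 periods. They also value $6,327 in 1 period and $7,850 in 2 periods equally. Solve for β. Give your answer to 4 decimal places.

From the later pair, β·δ^1·6327 = β·δ^2·7850; dividing through, δ = 6327/7850 = 0.80599.
The first indifference: 2445 = β·δ^2·4800, so β = 2445/(δ^2·4800) = 2445/(0.64962·4800) ≈ 0.7841.

β ≈ 0.7841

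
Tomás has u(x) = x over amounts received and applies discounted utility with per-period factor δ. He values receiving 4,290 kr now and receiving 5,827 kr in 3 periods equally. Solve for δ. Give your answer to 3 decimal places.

δ ≈ 0.903

The payoff in 3 periods is discounted by δ^3, so u(4290) = δ^3·u(5827) and δ^3 = u(4290)/u(5827).
With u(x) = x: δ^3 = 4290/5827 = 0.73623.
Hence δ = (0.73623)^(1/3) = 0.90296.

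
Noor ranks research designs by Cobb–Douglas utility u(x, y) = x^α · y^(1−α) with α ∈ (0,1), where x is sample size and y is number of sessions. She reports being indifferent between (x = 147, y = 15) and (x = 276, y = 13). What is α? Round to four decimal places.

α ≈ 0.1851

The Cobb–Douglas utilities coincide, so 147^α·15^(1−α) = 276^α·13^(1−α).
(147/276)^α = (13/15)^(1−α); take logs: α·ln(147/276) = (1−α)·ln(13/15), i.e. α·-0.6299683 = (1−α)·-0.1431008.
With A = -0.6299683 and B = -0.1431008: α·A = (1−α)·B, so α = B/(A+B) = -0.1431008/-0.7730691 ≈ 0.1851.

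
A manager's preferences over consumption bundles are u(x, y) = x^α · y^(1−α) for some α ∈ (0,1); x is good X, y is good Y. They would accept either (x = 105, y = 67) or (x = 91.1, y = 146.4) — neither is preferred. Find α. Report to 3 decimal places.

α ≈ 0.846

The Cobb–Douglas utilities coincide, so 105^α·67^(1−α) = 91.1^α·146.4^(1−α).
Rearrange to (105/91.1)^α = (146.4/67)^(1−α) and take logs: α·0.142003 = (1−α)·0.781650.
With A = 0.142003 and B = 0.781650: α·A = (1−α)·B, so α = B/(A+B) = 0.781650/0.923653 ≈ 0.846.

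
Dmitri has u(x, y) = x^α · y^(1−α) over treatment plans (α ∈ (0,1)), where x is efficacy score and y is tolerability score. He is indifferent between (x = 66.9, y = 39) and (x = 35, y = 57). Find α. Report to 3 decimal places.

α ≈ 0.369

The Cobb–Douglas utilities coincide, so 66.9^α·39^(1−α) = 35^α·57^(1−α).
Taking logs: α·ln 66.9 + (1−α)·ln 39 = α·ln 35 + (1−α)·ln 57, i.e. α·0.647851 = (1−α)·0.379490.
So α/(1−α) = (0.379490)/(0.647851) = 0.585767, and α = 0.585767/1.585767 ≈ 0.369.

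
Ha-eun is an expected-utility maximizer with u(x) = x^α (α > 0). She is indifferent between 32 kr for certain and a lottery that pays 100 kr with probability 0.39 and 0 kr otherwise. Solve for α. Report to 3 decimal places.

Since u(0) = 0, the lottery's EU is 0.39·100^α.
Indifference: 32^α = 0.39·100^α, so (32/100)^α = 0.39.
Taking logs: α·ln(32/100) = ln(0.39), so α = -0.941609 / -1.139434 ≈ 0.826.

α ≈ 0.826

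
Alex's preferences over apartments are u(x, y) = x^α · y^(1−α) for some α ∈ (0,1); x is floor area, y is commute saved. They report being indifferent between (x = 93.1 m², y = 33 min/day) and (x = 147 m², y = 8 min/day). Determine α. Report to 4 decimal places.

Set the two utilities equal: 93.1^α·33^(1−α) = 147^α·8^(1−α).
(93.1/147)^α = (8/33)^(1−α); take logs: α·ln(93.1/147) = (1−α)·ln(8/33), i.e. α·-0.4567584 = (1−α)·-1.4170660.
With A = -0.4567584 and B = -1.4170660: α·A = (1−α)·B, so α = B/(A+B) = -1.4170660/-1.8738244 ≈ 0.7562.

α ≈ 0.7562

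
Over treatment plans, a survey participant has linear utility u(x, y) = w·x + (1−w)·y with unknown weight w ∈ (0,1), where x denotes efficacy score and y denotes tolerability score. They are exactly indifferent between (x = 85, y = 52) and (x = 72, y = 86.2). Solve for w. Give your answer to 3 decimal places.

Equating utilities: w·85 + (1−w)·52 = w·72 + (1−w)·86.2.
Rearranging, 13·w − 34.2·(1−w) = 0.
So w/(1−w) = 34.2/13 = 2.6308, giving w = 34.2/(13+34.2) = 0.725.

w = 0.725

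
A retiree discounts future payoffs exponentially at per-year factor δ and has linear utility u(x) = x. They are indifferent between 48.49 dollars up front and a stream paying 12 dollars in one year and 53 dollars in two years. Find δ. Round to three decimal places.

δ ≈ 0.850

The stream is worth 12δ + 53δ² today, so 12δ + 53δ² = 48.49.
That is, 53δ² + 12δ − 48.49 = 0, a quadratic in δ.
By the quadratic formula (taking the positive root), δ = (−12 + √10423.88) / 106 ≈ 0.850.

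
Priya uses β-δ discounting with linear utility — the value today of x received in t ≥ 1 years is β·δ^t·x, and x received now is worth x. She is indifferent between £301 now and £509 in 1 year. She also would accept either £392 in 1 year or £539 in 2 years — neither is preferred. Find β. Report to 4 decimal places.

β ≈ 0.8131

From the later pair, β·δ^1·392 = β·δ^2·539; dividing through, δ = 392/539 = 0.72727.
Now use the now-vs-future pair: 301 = β·δ·509 gives β = 301/(0.72727·509) ≈ 0.8131.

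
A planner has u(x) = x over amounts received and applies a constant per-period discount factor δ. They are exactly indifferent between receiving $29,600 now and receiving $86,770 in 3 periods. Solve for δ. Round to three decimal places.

δ ≈ 0.699

The payoff in 3 periods is discounted by δ^3, so u(29600) = δ^3·u(86770) and δ^3 = u(29600)/u(86770).
With u(x) = x: δ^3 = 29600/86770 = 0.34113.
So δ = 0.34113^(1/3) ≈ 0.699.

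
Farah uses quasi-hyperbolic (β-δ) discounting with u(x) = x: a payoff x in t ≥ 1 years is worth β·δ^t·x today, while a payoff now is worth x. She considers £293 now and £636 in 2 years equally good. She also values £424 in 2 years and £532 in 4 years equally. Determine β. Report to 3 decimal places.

β ≈ 0.578

Both payoffs in the second observation are in the future, so β drops out: δ^2·424 = δ^4·532 ⇒ δ^2 = 424/532 = 0.79699, so δ = 0.89274.
Now use the now-vs-future pair: 293 = β·δ^2·636 gives β = 293/(0.79699·636) ≈ 0.578.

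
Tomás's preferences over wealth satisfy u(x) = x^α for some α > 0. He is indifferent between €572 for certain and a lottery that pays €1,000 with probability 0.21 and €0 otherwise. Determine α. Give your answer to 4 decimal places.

α ≈ 2.7938

EU(lottery) = 0.21·1000^α + 0.79·0 = 0.21·1000^α.
Indifference: 572^α = 0.21·1000^α, so (572/1000)^α = 0.21.
Taking logs: α·ln(572/1000) = ln(0.21), so α = -1.5606477 / -0.5586163 ≈ 2.7938.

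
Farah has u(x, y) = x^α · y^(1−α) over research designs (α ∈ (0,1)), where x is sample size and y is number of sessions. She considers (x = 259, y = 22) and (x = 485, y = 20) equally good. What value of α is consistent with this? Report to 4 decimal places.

The Cobb–Douglas utilities coincide, so 259^α·22^(1−α) = 485^α·20^(1−α).
(259/485)^α = (20/22)^(1−α); take logs: α·ln(259/485) = (1−α)·ln(20/22), i.e. α·-0.6273208 = (1−α)·-0.0953102.
With A = -0.6273208 and B = -0.0953102: α·A = (1−α)·B, so α = B/(A+B) = -0.0953102/-0.7226310 ≈ 0.1319.

α ≈ 0.1319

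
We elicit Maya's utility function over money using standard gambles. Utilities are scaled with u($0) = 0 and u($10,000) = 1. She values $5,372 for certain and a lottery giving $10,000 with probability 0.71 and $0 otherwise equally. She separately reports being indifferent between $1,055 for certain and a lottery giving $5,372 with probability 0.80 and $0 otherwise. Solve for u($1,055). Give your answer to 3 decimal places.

The first gamble pins u($5,372): it must equal 0.71·1 + 0.29·0 = 0.71.
Then u($1,055) = 0.80·u($5,372) + 0.20·u($0) = 0.80·0.71 + 0.20·0.00 = 0.5680.

0.568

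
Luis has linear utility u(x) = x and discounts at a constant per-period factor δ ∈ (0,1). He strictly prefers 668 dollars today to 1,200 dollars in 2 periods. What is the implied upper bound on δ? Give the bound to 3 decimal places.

δ < 0.746

The preference means 668 > δ^2·1200.
Hence δ^2 < 668/1200 = 0.55667, and x ↦ x^(1/2) is increasing on (0,∞).
δ < (668/1200)^(1/2) ≈ 0.746.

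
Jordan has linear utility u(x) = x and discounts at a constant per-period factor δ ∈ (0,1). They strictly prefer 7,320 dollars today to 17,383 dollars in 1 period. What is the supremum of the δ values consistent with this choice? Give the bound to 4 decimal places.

δ < 0.4211

Comparing present values: 7320 > δ·17383.
So δ < 7320/17383 = 0.42110.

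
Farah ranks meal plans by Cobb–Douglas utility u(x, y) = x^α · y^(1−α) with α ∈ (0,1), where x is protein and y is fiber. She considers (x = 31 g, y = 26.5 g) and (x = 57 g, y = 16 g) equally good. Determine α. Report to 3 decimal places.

Indifference: 31^α · 26.5^(1−α) = 57^α · 16^(1−α).
(31/57)^α = (16/26.5)^(1−α); take logs: α·ln(31/57) = (1−α)·ln(16/26.5), i.e. α·-0.609064 = (1−α)·-0.504556.
With A = -0.609064 and B = -0.504556: α·A = (1−α)·B, so α = B/(A+B) = -0.504556/-1.113620 ≈ 0.453.

α ≈ 0.453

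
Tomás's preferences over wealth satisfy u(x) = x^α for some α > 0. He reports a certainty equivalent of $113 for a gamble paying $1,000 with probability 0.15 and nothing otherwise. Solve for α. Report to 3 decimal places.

α ≈ 0.870

Since u(0) = 0, the lottery's EU is 0.15·1000^α.
Setting u(113) equal to that: 113^α = 0.15·1000^α ⇒ (113/1000)^α = 0.15.
Taking logs: α·ln(113/1000) = ln(0.15), so α = -1.897120 / -2.180367 ≈ 0.870.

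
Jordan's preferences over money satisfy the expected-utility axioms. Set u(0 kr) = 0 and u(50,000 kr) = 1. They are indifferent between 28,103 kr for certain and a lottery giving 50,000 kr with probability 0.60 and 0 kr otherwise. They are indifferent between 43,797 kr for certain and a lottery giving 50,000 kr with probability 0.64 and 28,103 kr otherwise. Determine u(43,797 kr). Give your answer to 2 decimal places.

The first gamble pins u(28,103 kr): it must equal 0.60·1 + 0.40·0 = 0.60.
Chaining: u(43,797 kr) = 0.64·1.00 + 0.36·0.60 = 0.8560.

0.86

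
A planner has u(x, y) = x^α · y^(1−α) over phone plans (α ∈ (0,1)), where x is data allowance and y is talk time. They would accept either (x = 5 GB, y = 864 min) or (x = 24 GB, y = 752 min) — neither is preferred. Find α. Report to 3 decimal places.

Indifference: 5^α · 864^(1−α) = 24^α · 752^(1−α).
Rearrange to (5/24)^α = (752/864)^(1−α) and take logs: α·-1.568616 = (1−α)·-0.138836.
So α/(1−α) = (-0.138836)/(-1.568616) = 0.088509, and α = 0.088509/1.088509 ≈ 0.081.

α ≈ 0.081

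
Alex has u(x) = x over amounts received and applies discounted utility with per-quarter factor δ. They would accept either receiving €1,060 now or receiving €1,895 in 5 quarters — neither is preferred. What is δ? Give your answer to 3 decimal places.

δ ≈ 0.890

The payoff in 5 quarters is discounted by δ^5, so u(1060) = δ^5·u(1895) and δ^5 = u(1060)/u(1895).
With u(x) = x: δ^5 = 1060/1895 = 0.55937.
Hence δ = (0.55937)^(1/5) = 0.89031.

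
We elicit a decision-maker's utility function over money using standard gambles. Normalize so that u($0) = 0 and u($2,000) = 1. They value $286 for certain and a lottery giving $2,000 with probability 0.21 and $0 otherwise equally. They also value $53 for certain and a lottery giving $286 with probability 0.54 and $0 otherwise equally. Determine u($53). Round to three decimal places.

The first gamble pins u($286): it must equal 0.21·1 + 0.79·0 = 0.21.
The second indifference gives u($53) = 0.54·u($286) + 0.46·u($0) = 0.54·0.21 + 0.46·0.00 = 0.1134.

0.113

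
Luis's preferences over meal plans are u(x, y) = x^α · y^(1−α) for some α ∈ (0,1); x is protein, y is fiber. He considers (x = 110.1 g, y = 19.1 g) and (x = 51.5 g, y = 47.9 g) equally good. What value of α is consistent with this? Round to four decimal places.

α ≈ 0.5475

Indifference: 110.1^α · 19.1^(1−α) = 51.5^α · 47.9^(1−α).
Taking logs: α·ln 110.1 + (1−α)·ln 19.1 = α·ln 51.5 + (1−α)·ln 47.9, i.e. α·0.7598072 = (1−α)·0.9194272.
With A = 0.7598072 and B = 0.9194272: α·A = (1−α)·B, so α = B/(A+B) = 0.9194272/1.6792344 ≈ 0.5475.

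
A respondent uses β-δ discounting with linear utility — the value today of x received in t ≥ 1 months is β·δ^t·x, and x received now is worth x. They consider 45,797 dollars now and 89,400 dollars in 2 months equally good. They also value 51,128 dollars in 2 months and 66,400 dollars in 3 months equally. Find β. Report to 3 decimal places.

The second indifference involves only future payoffs, so β cancels: β·δ^2·51128 = β·δ^3·66400, giving δ = 51128/66400 = 0.77000.
Now use the now-vs-future pair: 45797 = β·δ^2·89400 gives β = 45797/(0.59290·89400) ≈ 0.864.

β ≈ 0.864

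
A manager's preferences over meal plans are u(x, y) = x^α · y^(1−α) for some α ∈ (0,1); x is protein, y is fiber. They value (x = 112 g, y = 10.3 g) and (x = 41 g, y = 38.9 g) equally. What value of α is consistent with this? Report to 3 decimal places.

α ≈ 0.569

Indifference: 112^α · 10.3^(1−α) = 41^α · 38.9^(1−α).
Taking logs: α·ln 112 + (1−α)·ln 10.3 = α·ln 41 + (1−α)·ln 38.9, i.e. α·1.004927 = (1−α)·1.328850.
Thus α·(2.333777) = 1.328850, so α = 1.328850/2.333777 ≈ 0.569.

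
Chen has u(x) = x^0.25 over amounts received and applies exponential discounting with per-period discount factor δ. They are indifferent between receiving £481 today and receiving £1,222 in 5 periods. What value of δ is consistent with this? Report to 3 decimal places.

The payoff in 5 periods is discounted by δ^5, so u(481) = δ^5·u(1222) and δ^5 = u(481)/u(1222).
With u(x) = x^0.25: δ^5 = 481^0.25/1222^0.25 = (481/1222)^0.25 = 0.79208.
Taking the 5th root: δ = 0.79208^(1/5) ≈ 0.954.

δ ≈ 0.954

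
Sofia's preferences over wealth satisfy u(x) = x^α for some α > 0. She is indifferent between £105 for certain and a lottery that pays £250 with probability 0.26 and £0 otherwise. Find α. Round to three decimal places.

Since u(0) = 0, the lottery's EU is 0.26·250^α.
Indifference: 105^α = 0.26·250^α, so (105/250)^α = 0.26.
Take logs: α = ln 0.26 / ln(105/250) ≈ 1.55282.

α ≈ 1.553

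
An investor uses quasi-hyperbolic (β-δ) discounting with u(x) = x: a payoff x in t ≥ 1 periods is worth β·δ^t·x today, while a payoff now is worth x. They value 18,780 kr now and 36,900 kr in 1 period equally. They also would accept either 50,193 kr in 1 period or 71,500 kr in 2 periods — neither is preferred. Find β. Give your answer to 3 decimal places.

Both payoffs in the second observation are in the future, so β drops out: δ^1·50193 = δ^2·71500 ⇒ δ = 50193/71500 = 0.70200.
Substituting δ into 18780 = β·δ·36900: β = 18780/(25903.800) ≈ 0.725.

β ≈ 0.725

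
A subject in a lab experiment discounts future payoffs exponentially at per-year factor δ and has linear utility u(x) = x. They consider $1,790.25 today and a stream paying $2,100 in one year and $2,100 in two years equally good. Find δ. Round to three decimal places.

Equating present values: 1790.25 = 2100δ + 2100δ².
Rearranged: 2100δ² + 2100δ − 1790.25 = 0.
By the quadratic formula (taking the positive root), δ = (−2100 + √19448100.00) / 4200 ≈ 0.550.

δ ≈ 0.550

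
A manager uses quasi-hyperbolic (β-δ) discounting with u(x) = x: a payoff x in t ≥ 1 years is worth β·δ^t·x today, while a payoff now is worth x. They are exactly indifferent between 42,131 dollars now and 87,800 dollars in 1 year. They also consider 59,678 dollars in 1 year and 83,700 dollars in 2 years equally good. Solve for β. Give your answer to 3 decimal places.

The second indifference involves only future payoffs, so β cancels: β·δ^1·59678 = β·δ^2·83700, giving δ = 59678/83700 = 0.71300.
Now use the now-vs-future pair: 42131 = β·δ·87800 gives β = 42131/(0.71300·87800) ≈ 0.673.

β ≈ 0.673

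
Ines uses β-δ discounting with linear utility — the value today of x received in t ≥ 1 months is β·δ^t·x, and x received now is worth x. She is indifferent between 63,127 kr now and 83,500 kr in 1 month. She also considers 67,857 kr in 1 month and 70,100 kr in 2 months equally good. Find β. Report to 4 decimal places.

β ≈ 0.7810

From the later pair, β·δ^1·67857 = β·δ^2·70100; dividing through, δ = 67857/70100 = 0.96800.
Substituting δ into 63127 = β·δ·83500: β = 63127/(80828.238) ≈ 0.7810.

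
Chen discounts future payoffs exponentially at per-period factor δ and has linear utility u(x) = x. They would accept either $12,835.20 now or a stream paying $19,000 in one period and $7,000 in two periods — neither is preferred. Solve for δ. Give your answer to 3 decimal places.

Equating present values: 12835.20 = 19000δ + 7000δ².
That is, 7000δ² + 19000δ − 12835.20 = 0, a quadratic in δ.
δ = (−19000 + √(19000² + 4·7000·12835.20)) / (2·7000) = (−19000 + √720385600.00) / 14000 ≈ 0.560.

δ ≈ 0.560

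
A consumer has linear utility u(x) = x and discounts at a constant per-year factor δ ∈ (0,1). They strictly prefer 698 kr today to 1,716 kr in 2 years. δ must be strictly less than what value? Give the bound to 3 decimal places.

The preference means 698 > δ^2·1716.
So δ^2 < 698/1716 = 0.40676; taking the square root of both positive sides preserves the inequality.
δ < 0.40676^(1/2) = 0.638.

δ < 0.638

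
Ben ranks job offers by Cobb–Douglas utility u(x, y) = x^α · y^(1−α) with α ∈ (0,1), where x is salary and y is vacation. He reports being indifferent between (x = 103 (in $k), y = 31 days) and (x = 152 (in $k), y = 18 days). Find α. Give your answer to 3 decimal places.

The Cobb–Douglas utilities coincide, so 103^α·31^(1−α) = 152^α·18^(1−α).
(103/152)^α = (18/31)^(1−α); take logs: α·ln(103/152) = (1−α)·ln(18/31), i.e. α·-0.389152 = (1−α)·-0.543615.
Thus α·(-0.932767) = -0.543615, so α = -0.543615/-0.932767 ≈ 0.583.

α ≈ 0.583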